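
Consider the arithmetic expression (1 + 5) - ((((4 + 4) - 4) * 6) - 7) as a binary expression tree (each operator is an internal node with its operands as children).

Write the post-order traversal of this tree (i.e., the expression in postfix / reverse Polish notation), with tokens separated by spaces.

1 5 + 4 4 + 4 - 6 * 7 - -

Post-order on an expression tree gives postfix notation: for each operator, emit left operand, right operand, then the operator.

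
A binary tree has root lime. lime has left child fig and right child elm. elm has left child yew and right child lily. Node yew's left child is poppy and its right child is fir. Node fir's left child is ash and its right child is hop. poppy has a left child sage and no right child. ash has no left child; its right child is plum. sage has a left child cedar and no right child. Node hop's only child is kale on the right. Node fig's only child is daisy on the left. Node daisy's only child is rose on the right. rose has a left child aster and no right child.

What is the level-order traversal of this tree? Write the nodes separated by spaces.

lime fig elm daisy yew lily rose poppy fir aster sage ash hop cedar plum kale

Level-order visits nodes level by level from the root, left to right within each level.
Level 0: lime
Level 1: fig, elm
Level 2: daisy, yew, lily
Level 3: rose, poppy, fir
Level 4: aster, sage, ash, hop
Level 5: cedar, plum, kale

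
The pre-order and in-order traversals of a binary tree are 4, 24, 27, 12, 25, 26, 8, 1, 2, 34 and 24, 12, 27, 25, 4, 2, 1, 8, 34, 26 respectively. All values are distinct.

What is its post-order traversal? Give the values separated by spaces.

The first element of pre-order is the root; it splits in-order into left and right subtrees.
Root 4: left subtree has 4 nodes {24, 12, 27, 25}, right has 5 {2, 1, 8, 34, 26}.
  Root 24: left subtree has 0 nodes { }, right has 3 {12, 27, 25}.
    Root 27: left subtree has 1 node {12}, right has 1 {25}.
  Root 26: left subtree has 4 nodes {2, 1, 8, 34}, right has 0 { }.
    Root 8: left subtree has 2 nodes {2, 1}, right has 1 {34}.
      Root 1: left subtree has 1 node {2}, right has 0 { }.

12 25 27 24 2 1 34 8 26 4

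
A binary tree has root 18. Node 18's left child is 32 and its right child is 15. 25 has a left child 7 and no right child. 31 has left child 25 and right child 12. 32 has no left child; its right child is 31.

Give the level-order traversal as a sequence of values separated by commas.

Level-order visits nodes level by level from the root, left to right within each level.
Level 0: 18
Level 1: 32, 15
Level 2: 31
Level 3: 25, 12
Level 4: 7

18, 32, 15, 31, 25, 12, 7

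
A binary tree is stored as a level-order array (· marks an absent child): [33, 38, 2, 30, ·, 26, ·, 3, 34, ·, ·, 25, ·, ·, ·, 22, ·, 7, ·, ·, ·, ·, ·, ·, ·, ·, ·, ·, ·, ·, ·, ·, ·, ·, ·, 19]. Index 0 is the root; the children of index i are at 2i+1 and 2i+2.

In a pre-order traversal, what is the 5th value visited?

22

Pre-order visits the node, then its left subtree, then its right subtree.
Visit 33.
At 33: go left to 38.
  Visit 38.
  At 38: go left to 30.
    Visit 30.
    At 30: go left to 3.
      Visit 3.
      At 3: go left to 22.
        22 is a leaf — visit 22.
      At 3: no right child.
    At 30: go right to 34.
      Visit 34.
      At 34: go left to 7.
        Visit 7.
        At 7: go left to 19.
          19 is a leaf — visit 19.
        At 7: no right child.
      At 34: no right child.
  At 38: no right child.
At 33: go right to 2.
  Visit 2.
  At 2: go left to 26.
    Visit 26.
    At 26: go left to 25.
      25 is a leaf — visit 25.
    At 26: no right child.
  At 2: no right child.
Full pre-order sequence: 33, 38, 30, 3, 22, 34, 7, 19, 2, 26, 25.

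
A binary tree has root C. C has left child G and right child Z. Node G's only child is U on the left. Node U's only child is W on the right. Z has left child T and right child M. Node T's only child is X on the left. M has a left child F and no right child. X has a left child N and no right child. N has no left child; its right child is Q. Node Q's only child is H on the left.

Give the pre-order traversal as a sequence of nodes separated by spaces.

Pre-order visits the node, then its left subtree, then its right subtree.
Visit C.
At C: go left to G.
  Visit G.
  At G: go left to U.
    Visit U.
    At U: no left child.
    At U: go right to W.
      W is a leaf — visit W.
  At G: no right child.
At C: go right to Z.
  Visit Z.
  At Z: go left to T.
    Visit T.
    At T: go left to X.
      Visit X.
      At X: go left to N.
        Visit N.
        At N: no left child.
        At N: go right to Q.
          Visit Q.
          At Q: go left to H.
            H is a leaf — visit H.
          At Q: no right child.
      At X: no right child.
    At T: no right child.
  At Z: go right to M.
    Visit M.
    At M: go left to F.
      F is a leaf — visit F.
    At M: no right child.

C G U W Z T X N Q H M F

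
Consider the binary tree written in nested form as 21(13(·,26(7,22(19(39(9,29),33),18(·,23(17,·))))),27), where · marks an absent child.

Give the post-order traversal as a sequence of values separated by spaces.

7 9 29 39 33 19 17 23 18 22 26 13 27 21

Post-order visits the left subtree, then the right subtree, then the node.
At 21: go left to 13.
  At 13: no left child.
  At 13: go right to 26.
    At 26: go left to 7.
      7 is a leaf — visit 7.
    At 26: go right to 22.
      At 22: go left to 19.
        At 19: go left to 39.
          At 39: go left to 9.
            9 is a leaf — visit 9.
          At 39: go right to 29.
            29 is a leaf — visit 29.
          Visit 39.
        At 19: go right to 33.
          33 is a leaf — visit 33.
        Visit 19.
      At 22: go right to 18.
        At 18: no left child.
        At 18: go right to 23.
          At 23: go left to 17.
            17 is a leaf — visit 17.
          At 23: no right child.
          Visit 23.
        Visit 18.
      Visit 22.
    Visit 26.
  Visit 13.
At 21: go right to 27.
  27 is a leaf — visit 27.
Visit 21.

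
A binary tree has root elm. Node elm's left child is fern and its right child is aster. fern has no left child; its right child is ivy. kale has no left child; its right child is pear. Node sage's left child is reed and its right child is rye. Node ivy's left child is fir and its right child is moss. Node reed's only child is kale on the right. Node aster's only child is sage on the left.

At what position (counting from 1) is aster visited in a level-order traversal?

Level-order visits nodes level by level from the root, left to right within each level.
Level 0: elm
Level 1: fern, aster
Level 2: ivy, sage
Level 3: fir, moss, reed, rye
Level 4: kale
Level 5: pear
Full level-order sequence: elm, fern, aster, ivy, sage, fir, moss, reed, rye, kale, pear.

3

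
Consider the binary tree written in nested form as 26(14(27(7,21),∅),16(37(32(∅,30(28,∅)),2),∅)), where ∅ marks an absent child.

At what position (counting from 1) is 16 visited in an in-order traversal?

11

In-order visits the left subtree, then the node, then the right subtree.
At 26: go left to 14.
  At 14: go left to 27.
    At 27: go left to 7.
      7 is a leaf — visit 7.
    Visit 27.
    At 27: go right to 21.
      21 is a leaf — visit 21.
  Visit 14.
  At 14: no right child.
Visit 26.
At 26: go right to 16.
  At 16: go left to 37.
    At 37: go left to 32.
      At 32: no left child.
      Visit 32.
      At 32: go right to 30.
        At 30: go left to 28.
          28 is a leaf — visit 28.
        Visit 30.
        At 30: no right child.
    Visit 37.
    At 37: go right to 2.
      2 is a leaf — visit 2.
  Visit 16.
  At 16: no right child.
Full in-order sequence: 7, 27, 21, 14, 26, 32, 28, 30, 37, 2, 16.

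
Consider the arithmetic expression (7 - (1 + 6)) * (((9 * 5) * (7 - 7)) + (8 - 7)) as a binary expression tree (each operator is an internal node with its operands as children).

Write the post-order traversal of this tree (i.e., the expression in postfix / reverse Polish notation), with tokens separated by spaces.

7 1 6 + - 9 5 * 7 7 - * 8 7 - + *

Post-order on an expression tree gives postfix notation: for each operator, emit left operand, right operand, then the operator.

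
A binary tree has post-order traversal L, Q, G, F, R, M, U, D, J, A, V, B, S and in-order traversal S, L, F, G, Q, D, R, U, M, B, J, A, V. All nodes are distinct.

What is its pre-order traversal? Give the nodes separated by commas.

The last element of post-order is the root; it splits in-order into left and right subtrees.
Root S: left subtree has 0 nodes { }, right has 12 {L, F, G, Q, D, R, U, M, B, J, A, V}.
  Root B: left subtree has 8 nodes {L, F, G, Q, D, R, U, M}, right has 3 {J, A, V}.
    Root D: left subtree has 4 nodes {L, F, G, Q}, right has 3 {R, U, M}.
      Root F: left subtree has 1 node {L}, right has 2 {G, Q}.
        Root G: left subtree has 0 nodes { }, right has 1 {Q}.
      Root U: left subtree has 1 node {R}, right has 1 {M}.
    Root V: left subtree has 2 nodes {J, A}, right has 0 { }.
      Root A: left subtree has 1 node {J}, right has 0 { }.

S, B, D, F, L, G, Q, U, R, M, V, A, J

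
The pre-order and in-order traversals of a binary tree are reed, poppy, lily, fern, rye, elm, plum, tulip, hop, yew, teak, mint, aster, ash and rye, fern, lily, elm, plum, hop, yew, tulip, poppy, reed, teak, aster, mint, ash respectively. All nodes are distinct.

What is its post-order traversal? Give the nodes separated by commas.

The first element of pre-order is the root; it splits in-order into left and right subtrees.
Root reed: left subtree has 9 nodes {rye, fern, lily, elm, plum, hop, yew, tulip, poppy}, right has 4 {teak, aster, mint, ash}.
  Root poppy: left subtree has 8 nodes {rye, fern, lily, elm, plum, hop, yew, tulip}, right has 0 { }.
    Root lily: left subtree has 2 nodes {rye, fern}, right has 5 {elm, plum, hop, yew, tulip}.
      Root fern: left subtree has 1 node {rye}, right has 0 { }.
      Root elm: left subtree has 0 nodes { }, right has 4 {plum, hop, yew, tulip}.
        Root plum: left subtree has 0 nodes { }, right has 3 {hop, yew, tulip}.
          Root tulip: left subtree has 2 nodes {hop, yew}, right has 0 { }.
            Root hop: left subtree has 0 nodes { }, right has 1 {yew}.
  Root teak: left subtree has 0 nodes { }, right has 3 {aster, mint, ash}.
    Root mint: left subtree has 1 node {aster}, right has 1 {ash}.

rye, fern, yew, hop, tulip, plum, elm, lily, poppy, aster, ash, mint, teak, reed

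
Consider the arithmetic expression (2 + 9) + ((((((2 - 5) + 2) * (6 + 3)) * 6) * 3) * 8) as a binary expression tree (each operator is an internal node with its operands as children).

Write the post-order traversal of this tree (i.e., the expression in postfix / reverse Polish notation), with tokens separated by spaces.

Post-order on an expression tree gives postfix notation: for each operator, emit left operand, right operand, then the operator.

2 9 + 2 5 - 2 + 6 3 + * 6 * 3 * 8 * +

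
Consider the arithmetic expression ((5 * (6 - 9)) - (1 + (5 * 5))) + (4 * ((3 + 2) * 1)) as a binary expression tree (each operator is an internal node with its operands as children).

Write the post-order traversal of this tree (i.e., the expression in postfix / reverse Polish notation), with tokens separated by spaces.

Post-order on an expression tree gives postfix notation: for each operator, emit left operand, right operand, then the operator.

5 6 9 - * 1 5 5 * + - 4 3 2 + 1 * * +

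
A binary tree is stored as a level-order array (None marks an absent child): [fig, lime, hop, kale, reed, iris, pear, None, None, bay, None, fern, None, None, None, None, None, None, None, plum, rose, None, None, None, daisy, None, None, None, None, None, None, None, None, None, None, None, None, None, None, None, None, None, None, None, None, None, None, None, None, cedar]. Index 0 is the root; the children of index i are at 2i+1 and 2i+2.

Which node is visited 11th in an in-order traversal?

In-order visits the left subtree, then the node, then the right subtree.
At fig: go left to lime.
  At lime: go left to kale.
    kale is a leaf — visit kale.
  Visit lime.
  At lime: go right to reed.
    At reed: go left to bay.
      At bay: go left to plum.
        plum is a leaf — visit plum.
      Visit bay.
      At bay: go right to rose.
        rose is a leaf — visit rose.
    Visit reed.
    At reed: no right child.
Visit fig.
At fig: go right to hop.
  At hop: go left to iris.
    At iris: go left to fern.
      At fern: no left child.
      Visit fern.
      At fern: go right to daisy.
        At daisy: go left to cedar.
          cedar is a leaf — visit cedar.
        Visit daisy.
        At daisy: no right child.
    Visit iris.
    At iris: no right child.
  Visit hop.
  At hop: go right to pear.
    pear is a leaf — visit pear.
Full in-order sequence: kale, lime, plum, bay, rose, reed, fig, fern, cedar, daisy, iris, hop, pear.

iris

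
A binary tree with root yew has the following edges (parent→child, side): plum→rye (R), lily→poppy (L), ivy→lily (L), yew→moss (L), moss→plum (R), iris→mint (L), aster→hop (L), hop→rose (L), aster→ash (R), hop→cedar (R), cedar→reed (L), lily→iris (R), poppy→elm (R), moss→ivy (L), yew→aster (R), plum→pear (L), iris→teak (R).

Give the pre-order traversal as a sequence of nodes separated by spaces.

Pre-order visits the node, then its left subtree, then its right subtree.
Visit yew.
At yew: go left to moss.
  Visit moss.
  At moss: go left to ivy.
    Visit ivy.
    At ivy: go left to lily.
      Visit lily.
      At lily: go left to poppy.
        Visit poppy.
        At poppy: no left child.
        At poppy: go right to elm.
          elm is a leaf — visit elm.
      At lily: go right to iris.
        Visit iris.
        At iris: go left to mint.
          mint is a leaf — visit mint.
        At iris: go right to teak.
          teak is a leaf — visit teak.
    At ivy: no right child.
  At moss: go right to plum.
    Visit plum.
    At plum: go left to pear.
      pear is a leaf — visit pear.
    At plum: go right to rye.
      rye is a leaf — visit rye.
At yew: go right to aster.
  Visit aster.
  At aster: go left to hop.
    Visit hop.
    At hop: go left to rose.
      rose is a leaf — visit rose.
    At hop: go right to cedar.
      Visit cedar.
      At cedar: go left to reed.
        reed is a leaf — visit reed.
      At cedar: no right child.
  At aster: go right to ash.
    ash is a leaf — visit ash.

yew moss ivy lily poppy elm iris mint teak plum pear rye aster hop rose cedar reed ash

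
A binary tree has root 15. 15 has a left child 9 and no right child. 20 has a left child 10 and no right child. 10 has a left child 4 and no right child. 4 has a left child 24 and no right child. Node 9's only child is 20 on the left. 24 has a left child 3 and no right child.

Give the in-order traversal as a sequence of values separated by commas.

3, 24, 4, 10, 20, 9, 15

In-order visits the left subtree, then the node, then the right subtree.
At 15: go left to 9.
  At 9: go left to 20.
    At 20: go left to 10.
      At 10: go left to 4.
        At 4: go left to 24.
          At 24: go left to 3.
            3 is a leaf — visit 3.
          Visit 24.
          At 24: no right child.
        Visit 4.
        At 4: no right child.
      Visit 10.
      At 10: no right child.
    Visit 20.
    At 20: no right child.
  Visit 9.
  At 9: no right child.
Visit 15.
At 15: no right child.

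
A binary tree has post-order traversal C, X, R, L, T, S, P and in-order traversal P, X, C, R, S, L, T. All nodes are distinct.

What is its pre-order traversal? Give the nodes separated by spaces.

P S R X C T L

The last element of post-order is the root; it splits in-order into left and right subtrees.
Root P: left subtree has 0 nodes { }, right has 6 {X, C, R, S, L, T}.
  Root S: left subtree has 3 nodes {X, C, R}, right has 2 {L, T}.
    Root R: left subtree has 2 nodes {X, C}, right has 0 { }.
      Root X: left subtree has 0 nodes { }, right has 1 {C}.
    Root T: left subtree has 1 node {L}, right has 0 { }.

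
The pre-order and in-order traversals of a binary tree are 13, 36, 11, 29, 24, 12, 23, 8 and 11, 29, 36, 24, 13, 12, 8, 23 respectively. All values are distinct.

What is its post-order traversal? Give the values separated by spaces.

The first element of pre-order is the root; it splits in-order into left and right subtrees.
Root 13: left subtree has 4 nodes {11, 29, 36, 24}, right has 3 {12, 8, 23}.
  Root 36: left subtree has 2 nodes {11, 29}, right has 1 {24}.
    Root 11: left subtree has 0 nodes { }, right has 1 {29}.
  Root 12: left subtree has 0 nodes { }, right has 2 {8, 23}.
    Root 23: left subtree has 1 node {8}, right has 0 { }.

29 11 24 36 8 23 12 13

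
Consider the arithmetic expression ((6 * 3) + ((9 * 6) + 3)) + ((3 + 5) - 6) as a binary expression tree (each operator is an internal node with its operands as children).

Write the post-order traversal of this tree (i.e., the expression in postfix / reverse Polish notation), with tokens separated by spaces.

6 3 * 9 6 * 3 + + 3 5 + 6 - +

Post-order on an expression tree gives postfix notation: for each operator, emit left operand, right operand, then the operator.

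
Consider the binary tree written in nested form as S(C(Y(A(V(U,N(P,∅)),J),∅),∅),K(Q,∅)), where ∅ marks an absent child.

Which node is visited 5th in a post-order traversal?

Post-order visits the left subtree, then the right subtree, then the node.
At S: go left to C.
  At C: go left to Y.
    At Y: go left to A.
      At A: go left to V.
        At V: go left to U.
          U is a leaf — visit U.
        At V: go right to N.
          At N: go left to P.
            P is a leaf — visit P.
          At N: no right child.
          Visit N.
        Visit V.
      At A: go right to J.
        J is a leaf — visit J.
      Visit A.
    At Y: no right child.
    Visit Y.
  At C: no right child.
  Visit C.
At S: go right to K.
  At K: go left to Q.
    Q is a leaf — visit Q.
  At K: no right child.
  Visit K.
Visit S.
Full post-order sequence: U, P, N, V, J, A, Y, C, Q, K, S.

J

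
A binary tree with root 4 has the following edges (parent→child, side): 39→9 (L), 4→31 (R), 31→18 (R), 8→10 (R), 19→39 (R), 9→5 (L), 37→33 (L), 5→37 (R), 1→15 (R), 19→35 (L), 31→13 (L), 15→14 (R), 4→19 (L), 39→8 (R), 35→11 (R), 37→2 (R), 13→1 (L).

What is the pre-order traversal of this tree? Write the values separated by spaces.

Pre-order visits the node, then its left subtree, then its right subtree.
Visit 4.
At 4: go left to 19.
  Visit 19.
  At 19: go left to 35.
    Visit 35.
    At 35: no left child.
    At 35: go right to 11.
      11 is a leaf — visit 11.
  At 19: go right to 39.
    Visit 39.
    At 39: go left to 9.
      Visit 9.
      At 9: go left to 5.
        Visit 5.
        At 5: no left child.
        At 5: go right to 37.
          Visit 37.
          At 37: go left to 33.
            33 is a leaf — visit 33.
          At 37: go right to 2.
            2 is a leaf — visit 2.
      At 9: no right child.
    At 39: go right to 8.
      Visit 8.
      At 8: no left child.
      At 8: go right to 10.
        10 is a leaf — visit 10.
At 4: go right to 31.
  Visit 31.
  At 31: go left to 13.
    Visit 13.
    At 13: go left to 1.
      Visit 1.
      At 1: no left child.
      At 1: go right to 15.
        Visit 15.
        At 15: no left child.
        At 15: go right to 14.
          14 is a leaf — visit 14.
    At 13: no right child.
  At 31: go right to 18.
    18 is a leaf — visit 18.

4 19 35 11 39 9 5 37 33 2 8 10 31 13 1 15 14 18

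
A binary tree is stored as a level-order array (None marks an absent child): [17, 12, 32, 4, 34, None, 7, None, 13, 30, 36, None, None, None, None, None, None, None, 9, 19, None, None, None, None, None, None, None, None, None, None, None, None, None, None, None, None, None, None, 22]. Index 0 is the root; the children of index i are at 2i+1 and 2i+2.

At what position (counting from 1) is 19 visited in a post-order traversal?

Post-order visits the left subtree, then the right subtree, then the node.
At 17: go left to 12.
  At 12: go left to 4.
    At 4: no left child.
    At 4: go right to 13.
      At 13: no left child.
      At 13: go right to 9.
        At 9: no left child.
        At 9: go right to 22.
          22 is a leaf — visit 22.
        Visit 9.
      Visit 13.
    Visit 4.
  At 12: go right to 34.
    At 34: go left to 30.
      At 30: go left to 19.
        19 is a leaf — visit 19.
      At 30: no right child.
      Visit 30.
    At 34: go right to 36.
      36 is a leaf — visit 36.
    Visit 34.
  Visit 12.
At 17: go right to 32.
  At 32: no left child.
  At 32: go right to 7.
    7 is a leaf — visit 7.
  Visit 32.
Visit 17.
Full post-order sequence: 22, 9, 13, 4, 19, 30, 36, 34, 12, 7, 32, 17.

5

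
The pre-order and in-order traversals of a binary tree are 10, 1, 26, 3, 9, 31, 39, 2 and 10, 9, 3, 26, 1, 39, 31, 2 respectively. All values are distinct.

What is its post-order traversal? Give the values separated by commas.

9, 3, 26, 39, 2, 31, 1, 10

The first element of pre-order is the root; it splits in-order into left and right subtrees.
Root 10: left subtree has 0 nodes { }, right has 7 {9, 3, 26, 1, 39, 31, 2}.
  Root 1: left subtree has 3 nodes {9, 3, 26}, right has 3 {39, 31, 2}.
    Root 26: left subtree has 2 nodes {9, 3}, right has 0 { }.
      Root 3: left subtree has 1 node {9}, right has 0 { }.
    Root 31: left subtree has 1 node {39}, right has 1 {2}.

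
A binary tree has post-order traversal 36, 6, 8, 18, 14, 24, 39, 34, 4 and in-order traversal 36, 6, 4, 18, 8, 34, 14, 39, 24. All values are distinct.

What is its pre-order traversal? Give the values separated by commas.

The last element of post-order is the root; it splits in-order into left and right subtrees.
Root 4: left subtree has 2 nodes {36, 6}, right has 6 {18, 8, 34, 14, 39, 24}.
  Root 6: left subtree has 1 node {36}, right has 0 { }.
  Root 34: left subtree has 2 nodes {18, 8}, right has 3 {14, 39, 24}.
    Root 18: left subtree has 0 nodes { }, right has 1 {8}.
    Root 39: left subtree has 1 node {14}, right has 1 {24}.

4, 6, 36, 34, 18, 8, 39, 14, 24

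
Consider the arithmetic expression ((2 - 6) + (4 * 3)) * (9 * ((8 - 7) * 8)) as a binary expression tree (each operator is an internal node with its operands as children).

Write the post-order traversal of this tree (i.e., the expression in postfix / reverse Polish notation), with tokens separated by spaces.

Post-order on an expression tree gives postfix notation: for each operator, emit left operand, right operand, then the operator.

2 6 - 4 3 * + 9 8 7 - 8 * * *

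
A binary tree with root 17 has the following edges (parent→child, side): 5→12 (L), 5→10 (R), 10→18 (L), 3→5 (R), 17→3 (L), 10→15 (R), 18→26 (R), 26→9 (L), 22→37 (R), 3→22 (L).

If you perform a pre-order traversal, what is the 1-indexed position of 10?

7

Pre-order visits the node, then its left subtree, then its right subtree.
Visit 17.
At 17: go left to 3.
  Visit 3.
  At 3: go left to 22.
    Visit 22.
    At 22: no left child.
    At 22: go right to 37.
      37 is a leaf — visit 37.
  At 3: go right to 5.
    Visit 5.
    At 5: go left to 12.
      12 is a leaf — visit 12.
    At 5: go right to 10.
      Visit 10.
      At 10: go left to 18.
        Visit 18.
        At 18: no left child.
        At 18: go right to 26.
          Visit 26.
          At 26: go left to 9.
            9 is a leaf — visit 9.
          At 26: no right child.
      At 10: go right to 15.
        15 is a leaf — visit 15.
At 17: no right child.
Full pre-order sequence: 17, 3, 22, 37, 5, 12, 10, 18, 26, 9, 15.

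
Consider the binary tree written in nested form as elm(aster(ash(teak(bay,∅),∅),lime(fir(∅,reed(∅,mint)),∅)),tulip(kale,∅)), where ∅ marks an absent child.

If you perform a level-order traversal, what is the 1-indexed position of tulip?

3

Level-order visits nodes level by level from the root, left to right within each level.
Level 0: elm
Level 1: aster, tulip
Level 2: ash, lime, kale
Level 3: teak, fir
Level 4: bay, reed
Level 5: mint
Full level-order sequence: elm, aster, tulip, ash, lime, kale, teak, fir, bay, reed, mint.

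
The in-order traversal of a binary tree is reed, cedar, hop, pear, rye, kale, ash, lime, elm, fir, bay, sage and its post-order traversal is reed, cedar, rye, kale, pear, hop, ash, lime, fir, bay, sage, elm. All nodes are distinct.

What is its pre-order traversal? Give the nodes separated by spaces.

The last element of post-order is the root; it splits in-order into left and right subtrees.
Root elm: left subtree has 8 nodes {reed, cedar, hop, pear, rye, kale, ash, lime}, right has 3 {fir, bay, sage}.
  Root lime: left subtree has 7 nodes {reed, cedar, hop, pear, rye, kale, ash}, right has 0 { }.
    Root ash: left subtree has 6 nodes {reed, cedar, hop, pear, rye, kale}, right has 0 { }.
      Root hop: left subtree has 2 nodes {reed, cedar}, right has 3 {pear, rye, kale}.
        Root cedar: left subtree has 1 node {reed}, right has 0 { }.
        Root pear: left subtree has 0 nodes { }, right has 2 {rye, kale}.
          Root kale: left subtree has 1 node {rye}, right has 0 { }.
  Root sage: left subtree has 2 nodes {fir, bay}, right has 0 { }.
    Root bay: left subtree has 1 node {fir}, right has 0 { }.

elm lime ash hop cedar reed pear kale rye sage bay fir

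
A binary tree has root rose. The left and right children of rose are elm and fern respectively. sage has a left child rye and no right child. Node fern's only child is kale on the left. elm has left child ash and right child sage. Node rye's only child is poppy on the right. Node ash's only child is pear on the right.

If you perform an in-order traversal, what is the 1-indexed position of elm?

3

In-order visits the left subtree, then the node, then the right subtree.
At rose: go left to elm.
  At elm: go left to ash.
    At ash: no left child.
    Visit ash.
    At ash: go right to pear.
      pear is a leaf — visit pear.
  Visit elm.
  At elm: go right to sage.
    At sage: go left to rye.
      At rye: no left child.
      Visit rye.
      At rye: go right to poppy.
        poppy is a leaf — visit poppy.
    Visit sage.
    At sage: no right child.
Visit rose.
At rose: go right to fern.
  At fern: go left to kale.
    kale is a leaf — visit kale.
  Visit fern.
  At fern: no right child.
Full in-order sequence: ash, pear, elm, rye, poppy, sage, rose, kale, fern.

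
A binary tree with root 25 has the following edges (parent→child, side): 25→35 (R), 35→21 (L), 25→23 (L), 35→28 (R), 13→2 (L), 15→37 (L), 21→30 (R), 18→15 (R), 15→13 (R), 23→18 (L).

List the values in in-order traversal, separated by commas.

In-order visits the left subtree, then the node, then the right subtree.
At 25: go left to 23.
  At 23: go left to 18.
    At 18: no left child.
    Visit 18.
    At 18: go right to 15.
      At 15: go left to 37.
        37 is a leaf — visit 37.
      Visit 15.
      At 15: go right to 13.
        At 13: go left to 2.
          2 is a leaf — visit 2.
        Visit 13.
        At 13: no right child.
  Visit 23.
  At 23: no right child.
Visit 25.
At 25: go right to 35.
  At 35: go left to 21.
    At 21: no left child.
    Visit 21.
    At 21: go right to 30.
      30 is a leaf — visit 30.
  Visit 35.
  At 35: go right to 28.
    28 is a leaf — visit 28.

18, 37, 15, 2, 13, 23, 25, 21, 30, 35, 28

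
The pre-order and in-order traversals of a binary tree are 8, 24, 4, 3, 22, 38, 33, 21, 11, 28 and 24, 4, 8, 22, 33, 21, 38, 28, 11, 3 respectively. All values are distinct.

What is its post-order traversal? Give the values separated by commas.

4, 24, 21, 33, 28, 11, 38, 22, 3, 8

The first element of pre-order is the root; it splits in-order into left and right subtrees.
Root 8: left subtree has 2 nodes {24, 4}, right has 7 {22, 33, 21, 38, 28, 11, 3}.
  Root 24: left subtree has 0 nodes { }, right has 1 {4}.
  Root 3: left subtree has 6 nodes {22, 33, 21, 38, 28, 11}, right has 0 { }.
    Root 22: left subtree has 0 nodes { }, right has 5 {33, 21, 38, 28, 11}.
      Root 38: left subtree has 2 nodes {33, 21}, right has 2 {28, 11}.
        Root 33: left subtree has 0 nodes { }, right has 1 {21}.
        Root 11: left subtree has 1 node {28}, right has 0 { }.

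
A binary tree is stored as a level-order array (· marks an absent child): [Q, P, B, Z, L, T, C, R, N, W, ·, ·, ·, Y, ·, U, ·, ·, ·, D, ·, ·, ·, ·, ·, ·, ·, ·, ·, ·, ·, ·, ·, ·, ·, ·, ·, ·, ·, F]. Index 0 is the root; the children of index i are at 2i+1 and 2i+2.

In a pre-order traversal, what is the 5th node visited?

U

Pre-order visits the node, then its left subtree, then its right subtree.
Visit Q.
At Q: go left to P.
  Visit P.
  At P: go left to Z.
    Visit Z.
    At Z: go left to R.
      Visit R.
      At R: go left to U.
        U is a leaf — visit U.
      At R: no right child.
    At Z: go right to N.
      N is a leaf — visit N.
  At P: go right to L.
    Visit L.
    At L: go left to W.
      Visit W.
      At W: go left to D.
        Visit D.
        At D: go left to F.
          F is a leaf — visit F.
        At D: no right child.
      At W: no right child.
    At L: no right child.
At Q: go right to B.
  Visit B.
  At B: go left to T.
    T is a leaf — visit T.
  At B: go right to C.
    Visit C.
    At C: go left to Y.
      Y is a leaf — visit Y.
    At C: no right child.
Full pre-order sequence: Q, P, Z, R, U, N, L, W, D, F, B, T, C, Y.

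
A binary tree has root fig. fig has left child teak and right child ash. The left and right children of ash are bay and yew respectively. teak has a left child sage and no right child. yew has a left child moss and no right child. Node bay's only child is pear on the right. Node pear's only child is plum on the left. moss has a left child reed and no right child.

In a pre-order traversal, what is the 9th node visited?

Pre-order visits the node, then its left subtree, then its right subtree.
Visit fig.
At fig: go left to teak.
  Visit teak.
  At teak: go left to sage.
    sage is a leaf — visit sage.
  At teak: no right child.
At fig: go right to ash.
  Visit ash.
  At ash: go left to bay.
    Visit bay.
    At bay: no left child.
    At bay: go right to pear.
      Visit pear.
      At pear: go left to plum.
        plum is a leaf — visit plum.
      At pear: no right child.
  At ash: go right to yew.
    Visit yew.
    At yew: go left to moss.
      Visit moss.
      At moss: go left to reed.
        reed is a leaf — visit reed.
      At moss: no right child.
    At yew: no right child.
Full pre-order sequence: fig, teak, sage, ash, bay, pear, plum, yew, moss, reed.

moss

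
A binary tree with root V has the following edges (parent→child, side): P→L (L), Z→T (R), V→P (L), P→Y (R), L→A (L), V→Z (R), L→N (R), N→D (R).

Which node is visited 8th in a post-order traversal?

Post-order visits the left subtree, then the right subtree, then the node.
At V: go left to P.
  At P: go left to L.
    At L: go left to A.
      A is a leaf — visit A.
    At L: go right to N.
      At N: no left child.
      At N: go right to D.
        D is a leaf — visit D.
      Visit N.
    Visit L.
  At P: go right to Y.
    Y is a leaf — visit Y.
  Visit P.
At V: go right to Z.
  At Z: no left child.
  At Z: go right to T.
    T is a leaf — visit T.
  Visit Z.
Visit V.
Full post-order sequence: A, D, N, L, Y, P, T, Z, V.

Z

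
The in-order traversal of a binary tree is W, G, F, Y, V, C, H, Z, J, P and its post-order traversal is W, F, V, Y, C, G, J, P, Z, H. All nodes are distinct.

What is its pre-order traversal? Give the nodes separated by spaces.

H G W C Y F V Z P J

The last element of post-order is the root; it splits in-order into left and right subtrees.
Root H: left subtree has 6 nodes {W, G, F, Y, V, C}, right has 3 {Z, J, P}.
  Root G: left subtree has 1 node {W}, right has 4 {F, Y, V, C}.
    Root C: left subtree has 3 nodes {F, Y, V}, right has 0 { }.
      Root Y: left subtree has 1 node {F}, right has 1 {V}.
  Root Z: left subtree has 0 nodes { }, right has 2 {J, P}.
    Root P: left subtree has 1 node {J}, right has 0 { }.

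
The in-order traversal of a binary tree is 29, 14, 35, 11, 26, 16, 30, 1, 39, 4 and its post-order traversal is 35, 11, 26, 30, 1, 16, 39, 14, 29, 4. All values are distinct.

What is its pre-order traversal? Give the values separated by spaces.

The last element of post-order is the root; it splits in-order into left and right subtrees.
Root 4: left subtree has 9 nodes {29, 14, 35, 11, 26, 16, 30, 1, 39}, right has 0 { }.
  Root 29: left subtree has 0 nodes { }, right has 8 {14, 35, 11, 26, 16, 30, 1, 39}.
    Root 14: left subtree has 0 nodes { }, right has 7 {35, 11, 26, 16, 30, 1, 39}.
      Root 39: left subtree has 6 nodes {35, 11, 26, 16, 30, 1}, right has 0 { }.
        Root 16: left subtree has 3 nodes {35, 11, 26}, right has 2 {30, 1}.
          Root 26: left subtree has 2 nodes {35, 11}, right has 0 { }.
            Root 11: left subtree has 1 node {35}, right has 0 { }.
          Root 1: left subtree has 1 node {30}, right has 0 { }.

4 29 14 39 16 26 11 35 1 30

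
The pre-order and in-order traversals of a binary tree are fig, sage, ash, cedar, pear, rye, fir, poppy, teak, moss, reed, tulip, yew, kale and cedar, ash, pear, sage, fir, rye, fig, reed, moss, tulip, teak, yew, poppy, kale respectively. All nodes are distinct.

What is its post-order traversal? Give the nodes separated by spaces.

cedar pear ash fir rye sage reed tulip moss yew teak kale poppy fig

The first element of pre-order is the root; it splits in-order into left and right subtrees.
Root fig: left subtree has 6 nodes {cedar, ash, pear, sage, fir, rye}, right has 7 {reed, moss, tulip, teak, yew, poppy, kale}.
  Root sage: left subtree has 3 nodes {cedar, ash, pear}, right has 2 {fir, rye}.
    Root ash: left subtree has 1 node {cedar}, right has 1 {pear}.
    Root rye: left subtree has 1 node {fir}, right has 0 { }.
  Root poppy: left subtree has 5 nodes {reed, moss, tulip, teak, yew}, right has 1 {kale}.
    Root teak: left subtree has 3 nodes {reed, moss, tulip}, right has 1 {yew}.
      Root moss: left subtree has 1 node {reed}, right has 1 {tulip}.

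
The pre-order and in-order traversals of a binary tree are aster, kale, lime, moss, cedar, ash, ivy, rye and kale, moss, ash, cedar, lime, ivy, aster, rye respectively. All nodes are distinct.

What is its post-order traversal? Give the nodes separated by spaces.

The first element of pre-order is the root; it splits in-order into left and right subtrees.
Root aster: left subtree has 6 nodes {kale, moss, ash, cedar, lime, ivy}, right has 1 {rye}.
  Root kale: left subtree has 0 nodes { }, right has 5 {moss, ash, cedar, lime, ivy}.
    Root lime: left subtree has 3 nodes {moss, ash, cedar}, right has 1 {ivy}.
      Root moss: left subtree has 0 nodes { }, right has 2 {ash, cedar}.
        Root cedar: left subtree has 1 node {ash}, right has 0 { }.

ash cedar moss ivy lime kale rye aster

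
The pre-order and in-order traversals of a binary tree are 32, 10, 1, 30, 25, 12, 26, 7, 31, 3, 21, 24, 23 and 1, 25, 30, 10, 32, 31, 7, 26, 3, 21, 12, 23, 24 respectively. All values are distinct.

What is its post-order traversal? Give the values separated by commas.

25, 30, 1, 10, 31, 7, 21, 3, 26, 23, 24, 12, 32

The first element of pre-order is the root; it splits in-order into left and right subtrees.
Root 32: left subtree has 4 nodes {1, 25, 30, 10}, right has 8 {31, 7, 26, 3, 21, 12, 23, 24}.
  Root 10: left subtree has 3 nodes {1, 25, 30}, right has 0 { }.
    Root 1: left subtree has 0 nodes { }, right has 2 {25, 30}.
      Root 30: left subtree has 1 node {25}, right has 0 { }.
  Root 12: left subtree has 5 nodes {31, 7, 26, 3, 21}, right has 2 {23, 24}.
    Root 26: left subtree has 2 nodes {31, 7}, right has 2 {3, 21}.
      Root 7: left subtree has 1 node {31}, right has 0 { }.
      Root 3: left subtree has 0 nodes { }, right has 1 {21}.
    Root 24: left subtree has 1 node {23}, right has 0 { }.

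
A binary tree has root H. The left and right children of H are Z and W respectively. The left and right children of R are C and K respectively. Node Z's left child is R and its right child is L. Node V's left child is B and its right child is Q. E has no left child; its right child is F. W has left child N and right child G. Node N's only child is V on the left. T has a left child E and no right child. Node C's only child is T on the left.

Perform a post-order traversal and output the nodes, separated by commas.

Post-order visits the left subtree, then the right subtree, then the node.
At H: go left to Z.
  At Z: go left to R.
    At R: go left to C.
      At C: go left to T.
        At T: go left to E.
          At E: no left child.
          At E: go right to F.
            F is a leaf — visit F.
          Visit E.
        At T: no right child.
        Visit T.
      At C: no right child.
      Visit C.
    At R: go right to K.
      K is a leaf — visit K.
    Visit R.
  At Z: go right to L.
    L is a leaf — visit L.
  Visit Z.
At H: go right to W.
  At W: go left to N.
    At N: go left to V.
      At V: go left to B.
        B is a leaf — visit B.
      At V: go right to Q.
        Q is a leaf — visit Q.
      Visit V.
    At N: no right child.
    Visit N.
  At W: go right to G.
    G is a leaf — visit G.
  Visit W.
Visit H.

F, E, T, C, K, R, L, Z, B, Q, V, N, G, W, H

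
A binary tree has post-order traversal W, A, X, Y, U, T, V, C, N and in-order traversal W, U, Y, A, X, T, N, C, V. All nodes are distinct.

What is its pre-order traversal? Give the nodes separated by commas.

The last element of post-order is the root; it splits in-order into left and right subtrees.
Root N: left subtree has 6 nodes {W, U, Y, A, X, T}, right has 2 {C, V}.
  Root T: left subtree has 5 nodes {W, U, Y, A, X}, right has 0 { }.
    Root U: left subtree has 1 node {W}, right has 3 {Y, A, X}.
      Root Y: left subtree has 0 nodes { }, right has 2 {A, X}.
        Root X: left subtree has 1 node {A}, right has 0 { }.
  Root C: left subtree has 0 nodes { }, right has 1 {V}.

N, T, U, W, Y, X, A, C, V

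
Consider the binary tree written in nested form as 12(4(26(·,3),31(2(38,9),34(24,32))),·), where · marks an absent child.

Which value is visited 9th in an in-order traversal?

In-order visits the left subtree, then the node, then the right subtree.
At 12: go left to 4.
  At 4: go left to 26.
    At 26: no left child.
    Visit 26.
    At 26: go right to 3.
      3 is a leaf — visit 3.
  Visit 4.
  At 4: go right to 31.
    At 31: go left to 2.
      At 2: go left to 38.
        38 is a leaf — visit 38.
      Visit 2.
      At 2: go right to 9.
        9 is a leaf — visit 9.
    Visit 31.
    At 31: go right to 34.
      At 34: go left to 24.
        24 is a leaf — visit 24.
      Visit 34.
      At 34: go right to 32.
        32 is a leaf — visit 32.
Visit 12.
At 12: no right child.
Full in-order sequence: 26, 3, 4, 38, 2, 9, 31, 24, 34, 32, 12.

34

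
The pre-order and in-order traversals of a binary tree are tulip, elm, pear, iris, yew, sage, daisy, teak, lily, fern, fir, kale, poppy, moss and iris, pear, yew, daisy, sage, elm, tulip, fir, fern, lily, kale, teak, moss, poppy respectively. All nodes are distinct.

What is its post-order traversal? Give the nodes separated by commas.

iris, daisy, sage, yew, pear, elm, fir, fern, kale, lily, moss, poppy, teak, tulip

The first element of pre-order is the root; it splits in-order into left and right subtrees.
Root tulip: left subtree has 6 nodes {iris, pear, yew, daisy, sage, elm}, right has 7 {fir, fern, lily, kale, teak, moss, poppy}.
  Root elm: left subtree has 5 nodes {iris, pear, yew, daisy, sage}, right has 0 { }.
    Root pear: left subtree has 1 node {iris}, right has 3 {yew, daisy, sage}.
      Root yew: left subtree has 0 nodes { }, right has 2 {daisy, sage}.
        Root sage: left subtree has 1 node {daisy}, right has 0 { }.
  Root teak: left subtree has 4 nodes {fir, fern, lily, kale}, right has 2 {moss, poppy}.
    Root lily: left subtree has 2 nodes {fir, fern}, right has 1 {kale}.
      Root fern: left subtree has 1 node {fir}, right has 0 { }.
    Root poppy: left subtree has 1 node {moss}, right has 0 { }.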